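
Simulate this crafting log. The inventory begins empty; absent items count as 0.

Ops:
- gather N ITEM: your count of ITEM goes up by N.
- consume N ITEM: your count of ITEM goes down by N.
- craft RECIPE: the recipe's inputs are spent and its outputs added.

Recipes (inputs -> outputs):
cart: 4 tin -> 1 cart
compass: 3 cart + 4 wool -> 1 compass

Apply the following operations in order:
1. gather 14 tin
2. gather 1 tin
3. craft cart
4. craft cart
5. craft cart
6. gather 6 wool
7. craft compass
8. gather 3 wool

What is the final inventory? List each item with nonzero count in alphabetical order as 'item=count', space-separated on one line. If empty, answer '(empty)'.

After 1 (gather 14 tin): tin=14
After 2 (gather 1 tin): tin=15
After 3 (craft cart): cart=1 tin=11
After 4 (craft cart): cart=2 tin=7
After 5 (craft cart): cart=3 tin=3
After 6 (gather 6 wool): cart=3 tin=3 wool=6
After 7 (craft compass): compass=1 tin=3 wool=2
After 8 (gather 3 wool): compass=1 tin=3 wool=5

Answer: compass=1 tin=3 wool=5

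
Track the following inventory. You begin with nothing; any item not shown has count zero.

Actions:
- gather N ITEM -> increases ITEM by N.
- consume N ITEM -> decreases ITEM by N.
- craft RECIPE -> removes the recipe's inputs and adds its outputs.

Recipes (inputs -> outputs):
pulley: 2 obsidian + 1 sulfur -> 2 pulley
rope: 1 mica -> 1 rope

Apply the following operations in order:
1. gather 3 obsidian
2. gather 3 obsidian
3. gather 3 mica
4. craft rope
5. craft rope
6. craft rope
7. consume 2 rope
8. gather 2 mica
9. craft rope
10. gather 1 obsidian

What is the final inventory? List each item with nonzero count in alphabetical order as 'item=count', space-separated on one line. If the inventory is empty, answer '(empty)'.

Answer: mica=1 obsidian=7 rope=2

Derivation:
After 1 (gather 3 obsidian): obsidian=3
After 2 (gather 3 obsidian): obsidian=6
After 3 (gather 3 mica): mica=3 obsidian=6
After 4 (craft rope): mica=2 obsidian=6 rope=1
After 5 (craft rope): mica=1 obsidian=6 rope=2
After 6 (craft rope): obsidian=6 rope=3
After 7 (consume 2 rope): obsidian=6 rope=1
After 8 (gather 2 mica): mica=2 obsidian=6 rope=1
After 9 (craft rope): mica=1 obsidian=6 rope=2
After 10 (gather 1 obsidian): mica=1 obsidian=7 rope=2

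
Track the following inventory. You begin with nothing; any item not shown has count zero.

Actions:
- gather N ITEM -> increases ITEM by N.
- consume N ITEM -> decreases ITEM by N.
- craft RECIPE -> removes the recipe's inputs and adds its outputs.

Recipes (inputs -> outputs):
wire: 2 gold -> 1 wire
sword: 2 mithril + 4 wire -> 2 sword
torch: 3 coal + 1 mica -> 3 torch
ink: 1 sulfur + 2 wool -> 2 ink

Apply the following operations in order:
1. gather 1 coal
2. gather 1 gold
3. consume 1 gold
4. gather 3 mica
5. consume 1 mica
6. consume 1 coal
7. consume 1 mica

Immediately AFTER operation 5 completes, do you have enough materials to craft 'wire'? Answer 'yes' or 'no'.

Answer: no

Derivation:
After 1 (gather 1 coal): coal=1
After 2 (gather 1 gold): coal=1 gold=1
After 3 (consume 1 gold): coal=1
After 4 (gather 3 mica): coal=1 mica=3
After 5 (consume 1 mica): coal=1 mica=2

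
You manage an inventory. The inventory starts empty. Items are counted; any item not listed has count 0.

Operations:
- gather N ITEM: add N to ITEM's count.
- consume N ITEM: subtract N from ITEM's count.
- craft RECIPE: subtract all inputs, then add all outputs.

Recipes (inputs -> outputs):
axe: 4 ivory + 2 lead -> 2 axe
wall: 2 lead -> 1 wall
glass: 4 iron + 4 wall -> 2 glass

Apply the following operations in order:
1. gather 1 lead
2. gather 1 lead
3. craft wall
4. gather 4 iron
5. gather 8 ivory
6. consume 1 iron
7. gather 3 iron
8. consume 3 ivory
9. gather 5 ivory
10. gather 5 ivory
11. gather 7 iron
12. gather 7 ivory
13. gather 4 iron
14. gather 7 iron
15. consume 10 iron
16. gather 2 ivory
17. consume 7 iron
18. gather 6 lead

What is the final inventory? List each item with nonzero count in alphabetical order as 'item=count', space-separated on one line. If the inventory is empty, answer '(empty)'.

After 1 (gather 1 lead): lead=1
After 2 (gather 1 lead): lead=2
After 3 (craft wall): wall=1
After 4 (gather 4 iron): iron=4 wall=1
After 5 (gather 8 ivory): iron=4 ivory=8 wall=1
After 6 (consume 1 iron): iron=3 ivory=8 wall=1
After 7 (gather 3 iron): iron=6 ivory=8 wall=1
After 8 (consume 3 ivory): iron=6 ivory=5 wall=1
After 9 (gather 5 ivory): iron=6 ivory=10 wall=1
After 10 (gather 5 ivory): iron=6 ivory=15 wall=1
After 11 (gather 7 iron): iron=13 ivory=15 wall=1
After 12 (gather 7 ivory): iron=13 ivory=22 wall=1
After 13 (gather 4 iron): iron=17 ivory=22 wall=1
After 14 (gather 7 iron): iron=24 ivory=22 wall=1
After 15 (consume 10 iron): iron=14 ivory=22 wall=1
After 16 (gather 2 ivory): iron=14 ivory=24 wall=1
After 17 (consume 7 iron): iron=7 ivory=24 wall=1
After 18 (gather 6 lead): iron=7 ivory=24 lead=6 wall=1

Answer: iron=7 ivory=24 lead=6 wall=1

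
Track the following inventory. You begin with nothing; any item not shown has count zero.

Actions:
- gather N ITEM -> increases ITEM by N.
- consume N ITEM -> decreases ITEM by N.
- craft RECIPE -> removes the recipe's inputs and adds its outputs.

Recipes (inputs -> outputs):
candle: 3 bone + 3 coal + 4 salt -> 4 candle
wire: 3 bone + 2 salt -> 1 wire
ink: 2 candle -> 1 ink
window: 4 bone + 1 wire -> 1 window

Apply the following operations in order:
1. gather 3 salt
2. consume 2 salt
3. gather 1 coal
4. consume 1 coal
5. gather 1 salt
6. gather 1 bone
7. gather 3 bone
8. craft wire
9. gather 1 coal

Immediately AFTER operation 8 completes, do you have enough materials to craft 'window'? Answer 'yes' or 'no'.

After 1 (gather 3 salt): salt=3
After 2 (consume 2 salt): salt=1
After 3 (gather 1 coal): coal=1 salt=1
After 4 (consume 1 coal): salt=1
After 5 (gather 1 salt): salt=2
After 6 (gather 1 bone): bone=1 salt=2
After 7 (gather 3 bone): bone=4 salt=2
After 8 (craft wire): bone=1 wire=1

Answer: no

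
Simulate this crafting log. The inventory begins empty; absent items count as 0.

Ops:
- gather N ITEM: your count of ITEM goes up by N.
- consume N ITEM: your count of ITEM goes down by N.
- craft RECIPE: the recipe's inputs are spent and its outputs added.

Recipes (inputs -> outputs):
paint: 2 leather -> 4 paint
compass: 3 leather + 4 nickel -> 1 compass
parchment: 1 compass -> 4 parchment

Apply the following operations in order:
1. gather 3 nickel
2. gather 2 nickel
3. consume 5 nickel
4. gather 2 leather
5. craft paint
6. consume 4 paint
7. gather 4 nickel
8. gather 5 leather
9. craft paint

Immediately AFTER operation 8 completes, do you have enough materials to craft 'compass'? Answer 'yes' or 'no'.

Answer: yes

Derivation:
After 1 (gather 3 nickel): nickel=3
After 2 (gather 2 nickel): nickel=5
After 3 (consume 5 nickel): (empty)
After 4 (gather 2 leather): leather=2
After 5 (craft paint): paint=4
After 6 (consume 4 paint): (empty)
After 7 (gather 4 nickel): nickel=4
After 8 (gather 5 leather): leather=5 nickel=4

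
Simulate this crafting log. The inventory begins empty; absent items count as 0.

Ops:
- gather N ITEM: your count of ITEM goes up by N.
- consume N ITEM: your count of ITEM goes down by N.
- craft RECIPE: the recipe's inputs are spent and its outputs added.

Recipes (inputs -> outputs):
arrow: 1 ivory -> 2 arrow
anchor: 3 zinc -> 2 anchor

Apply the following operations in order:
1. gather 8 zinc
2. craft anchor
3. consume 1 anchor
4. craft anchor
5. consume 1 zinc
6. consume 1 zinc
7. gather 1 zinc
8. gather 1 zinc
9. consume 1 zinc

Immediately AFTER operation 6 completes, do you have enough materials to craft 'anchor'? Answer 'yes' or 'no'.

Answer: no

Derivation:
After 1 (gather 8 zinc): zinc=8
After 2 (craft anchor): anchor=2 zinc=5
After 3 (consume 1 anchor): anchor=1 zinc=5
After 4 (craft anchor): anchor=3 zinc=2
After 5 (consume 1 zinc): anchor=3 zinc=1
After 6 (consume 1 zinc): anchor=3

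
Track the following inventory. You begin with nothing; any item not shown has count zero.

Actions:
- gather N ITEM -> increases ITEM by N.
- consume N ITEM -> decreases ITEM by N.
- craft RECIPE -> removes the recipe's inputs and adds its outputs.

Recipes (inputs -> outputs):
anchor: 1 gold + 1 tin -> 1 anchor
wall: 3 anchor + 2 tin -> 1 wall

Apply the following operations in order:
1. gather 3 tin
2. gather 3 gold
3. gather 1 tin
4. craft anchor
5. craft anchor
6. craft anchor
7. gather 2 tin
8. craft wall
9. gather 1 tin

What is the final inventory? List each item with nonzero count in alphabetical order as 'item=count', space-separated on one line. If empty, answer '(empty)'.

After 1 (gather 3 tin): tin=3
After 2 (gather 3 gold): gold=3 tin=3
After 3 (gather 1 tin): gold=3 tin=4
After 4 (craft anchor): anchor=1 gold=2 tin=3
After 5 (craft anchor): anchor=2 gold=1 tin=2
After 6 (craft anchor): anchor=3 tin=1
After 7 (gather 2 tin): anchor=3 tin=3
After 8 (craft wall): tin=1 wall=1
After 9 (gather 1 tin): tin=2 wall=1

Answer: tin=2 wall=1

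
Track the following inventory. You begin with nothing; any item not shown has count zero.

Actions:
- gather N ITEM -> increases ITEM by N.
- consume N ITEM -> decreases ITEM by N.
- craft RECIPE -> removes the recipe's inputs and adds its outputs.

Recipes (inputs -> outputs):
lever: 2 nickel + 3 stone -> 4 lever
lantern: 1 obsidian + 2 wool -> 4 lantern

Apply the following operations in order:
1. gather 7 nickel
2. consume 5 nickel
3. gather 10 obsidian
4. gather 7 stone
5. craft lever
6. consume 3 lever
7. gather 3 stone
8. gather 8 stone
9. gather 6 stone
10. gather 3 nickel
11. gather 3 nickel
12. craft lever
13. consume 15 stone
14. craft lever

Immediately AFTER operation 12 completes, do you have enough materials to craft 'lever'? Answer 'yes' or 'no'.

Answer: yes

Derivation:
After 1 (gather 7 nickel): nickel=7
After 2 (consume 5 nickel): nickel=2
After 3 (gather 10 obsidian): nickel=2 obsidian=10
After 4 (gather 7 stone): nickel=2 obsidian=10 stone=7
After 5 (craft lever): lever=4 obsidian=10 stone=4
After 6 (consume 3 lever): lever=1 obsidian=10 stone=4
After 7 (gather 3 stone): lever=1 obsidian=10 stone=7
After 8 (gather 8 stone): lever=1 obsidian=10 stone=15
After 9 (gather 6 stone): lever=1 obsidian=10 stone=21
After 10 (gather 3 nickel): lever=1 nickel=3 obsidian=10 stone=21
After 11 (gather 3 nickel): lever=1 nickel=6 obsidian=10 stone=21
After 12 (craft lever): lever=5 nickel=4 obsidian=10 stone=18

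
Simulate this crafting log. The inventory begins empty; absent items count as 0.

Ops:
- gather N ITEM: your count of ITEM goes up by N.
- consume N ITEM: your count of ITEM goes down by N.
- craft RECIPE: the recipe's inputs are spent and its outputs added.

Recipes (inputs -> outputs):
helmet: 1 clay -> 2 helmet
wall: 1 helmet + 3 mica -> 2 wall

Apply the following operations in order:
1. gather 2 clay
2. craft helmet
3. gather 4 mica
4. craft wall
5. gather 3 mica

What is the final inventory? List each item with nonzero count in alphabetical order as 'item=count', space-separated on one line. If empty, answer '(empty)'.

Answer: clay=1 helmet=1 mica=4 wall=2

Derivation:
After 1 (gather 2 clay): clay=2
After 2 (craft helmet): clay=1 helmet=2
After 3 (gather 4 mica): clay=1 helmet=2 mica=4
After 4 (craft wall): clay=1 helmet=1 mica=1 wall=2
After 5 (gather 3 mica): clay=1 helmet=1 mica=4 wall=2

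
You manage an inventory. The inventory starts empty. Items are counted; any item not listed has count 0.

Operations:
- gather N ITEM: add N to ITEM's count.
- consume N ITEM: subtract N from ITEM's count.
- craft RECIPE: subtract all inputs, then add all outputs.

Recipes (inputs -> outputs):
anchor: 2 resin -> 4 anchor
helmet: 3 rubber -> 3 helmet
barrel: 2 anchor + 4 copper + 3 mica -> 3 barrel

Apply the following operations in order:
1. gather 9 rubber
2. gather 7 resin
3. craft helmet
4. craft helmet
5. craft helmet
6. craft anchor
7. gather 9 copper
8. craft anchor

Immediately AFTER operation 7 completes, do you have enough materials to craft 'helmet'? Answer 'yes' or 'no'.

After 1 (gather 9 rubber): rubber=9
After 2 (gather 7 resin): resin=7 rubber=9
After 3 (craft helmet): helmet=3 resin=7 rubber=6
After 4 (craft helmet): helmet=6 resin=7 rubber=3
After 5 (craft helmet): helmet=9 resin=7
After 6 (craft anchor): anchor=4 helmet=9 resin=5
After 7 (gather 9 copper): anchor=4 copper=9 helmet=9 resin=5

Answer: no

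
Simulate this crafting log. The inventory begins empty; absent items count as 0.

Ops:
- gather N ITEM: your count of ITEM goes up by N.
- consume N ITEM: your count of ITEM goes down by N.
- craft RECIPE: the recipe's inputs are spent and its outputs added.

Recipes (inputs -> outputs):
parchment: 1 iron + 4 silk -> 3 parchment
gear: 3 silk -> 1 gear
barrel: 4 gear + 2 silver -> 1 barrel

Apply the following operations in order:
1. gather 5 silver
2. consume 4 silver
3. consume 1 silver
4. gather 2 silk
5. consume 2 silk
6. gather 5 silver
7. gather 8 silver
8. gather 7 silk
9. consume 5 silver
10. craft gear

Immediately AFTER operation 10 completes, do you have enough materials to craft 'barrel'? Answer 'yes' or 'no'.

After 1 (gather 5 silver): silver=5
After 2 (consume 4 silver): silver=1
After 3 (consume 1 silver): (empty)
After 4 (gather 2 silk): silk=2
After 5 (consume 2 silk): (empty)
After 6 (gather 5 silver): silver=5
After 7 (gather 8 silver): silver=13
After 8 (gather 7 silk): silk=7 silver=13
After 9 (consume 5 silver): silk=7 silver=8
After 10 (craft gear): gear=1 silk=4 silver=8

Answer: no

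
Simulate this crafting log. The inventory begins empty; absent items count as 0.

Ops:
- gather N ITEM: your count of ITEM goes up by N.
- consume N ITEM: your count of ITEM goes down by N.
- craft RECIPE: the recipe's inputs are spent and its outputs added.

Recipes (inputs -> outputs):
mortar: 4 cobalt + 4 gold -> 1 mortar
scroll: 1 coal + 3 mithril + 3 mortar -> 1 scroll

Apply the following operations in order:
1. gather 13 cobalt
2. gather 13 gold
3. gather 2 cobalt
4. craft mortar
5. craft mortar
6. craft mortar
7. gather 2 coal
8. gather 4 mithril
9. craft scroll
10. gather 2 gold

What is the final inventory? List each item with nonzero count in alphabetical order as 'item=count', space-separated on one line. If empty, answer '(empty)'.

After 1 (gather 13 cobalt): cobalt=13
After 2 (gather 13 gold): cobalt=13 gold=13
After 3 (gather 2 cobalt): cobalt=15 gold=13
After 4 (craft mortar): cobalt=11 gold=9 mortar=1
After 5 (craft mortar): cobalt=7 gold=5 mortar=2
After 6 (craft mortar): cobalt=3 gold=1 mortar=3
After 7 (gather 2 coal): coal=2 cobalt=3 gold=1 mortar=3
After 8 (gather 4 mithril): coal=2 cobalt=3 gold=1 mithril=4 mortar=3
After 9 (craft scroll): coal=1 cobalt=3 gold=1 mithril=1 scroll=1
After 10 (gather 2 gold): coal=1 cobalt=3 gold=3 mithril=1 scroll=1

Answer: coal=1 cobalt=3 gold=3 mithril=1 scroll=1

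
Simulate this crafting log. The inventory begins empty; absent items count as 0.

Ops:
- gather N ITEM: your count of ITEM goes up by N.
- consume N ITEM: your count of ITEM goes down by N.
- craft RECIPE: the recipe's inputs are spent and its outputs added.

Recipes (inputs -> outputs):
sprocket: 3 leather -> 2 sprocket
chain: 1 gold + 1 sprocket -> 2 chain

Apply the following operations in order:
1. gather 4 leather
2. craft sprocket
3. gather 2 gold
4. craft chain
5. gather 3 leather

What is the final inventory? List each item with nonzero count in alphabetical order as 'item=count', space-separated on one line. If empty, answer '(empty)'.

Answer: chain=2 gold=1 leather=4 sprocket=1

Derivation:
After 1 (gather 4 leather): leather=4
After 2 (craft sprocket): leather=1 sprocket=2
After 3 (gather 2 gold): gold=2 leather=1 sprocket=2
After 4 (craft chain): chain=2 gold=1 leather=1 sprocket=1
After 5 (gather 3 leather): chain=2 gold=1 leather=4 sprocket=1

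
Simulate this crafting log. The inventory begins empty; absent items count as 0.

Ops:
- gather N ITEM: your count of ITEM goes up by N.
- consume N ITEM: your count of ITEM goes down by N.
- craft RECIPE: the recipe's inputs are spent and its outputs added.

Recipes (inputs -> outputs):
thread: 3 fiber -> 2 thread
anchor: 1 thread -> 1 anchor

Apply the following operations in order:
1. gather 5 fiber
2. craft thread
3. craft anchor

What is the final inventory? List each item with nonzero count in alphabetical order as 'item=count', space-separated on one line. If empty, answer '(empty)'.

After 1 (gather 5 fiber): fiber=5
After 2 (craft thread): fiber=2 thread=2
After 3 (craft anchor): anchor=1 fiber=2 thread=1

Answer: anchor=1 fiber=2 thread=1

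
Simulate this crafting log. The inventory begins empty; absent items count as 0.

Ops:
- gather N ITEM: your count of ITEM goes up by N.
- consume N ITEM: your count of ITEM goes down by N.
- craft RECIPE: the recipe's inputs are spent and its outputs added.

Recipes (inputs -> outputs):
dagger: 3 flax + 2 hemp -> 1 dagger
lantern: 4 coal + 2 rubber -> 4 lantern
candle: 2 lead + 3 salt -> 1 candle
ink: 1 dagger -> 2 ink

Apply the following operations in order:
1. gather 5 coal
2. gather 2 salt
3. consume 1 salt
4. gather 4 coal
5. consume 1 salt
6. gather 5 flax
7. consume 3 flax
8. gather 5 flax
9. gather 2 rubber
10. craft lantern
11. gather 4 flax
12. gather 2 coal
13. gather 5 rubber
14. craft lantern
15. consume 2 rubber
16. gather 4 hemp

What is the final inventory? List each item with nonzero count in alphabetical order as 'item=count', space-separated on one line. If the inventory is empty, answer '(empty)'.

After 1 (gather 5 coal): coal=5
After 2 (gather 2 salt): coal=5 salt=2
After 3 (consume 1 salt): coal=5 salt=1
After 4 (gather 4 coal): coal=9 salt=1
After 5 (consume 1 salt): coal=9
After 6 (gather 5 flax): coal=9 flax=5
After 7 (consume 3 flax): coal=9 flax=2
After 8 (gather 5 flax): coal=9 flax=7
After 9 (gather 2 rubber): coal=9 flax=7 rubber=2
After 10 (craft lantern): coal=5 flax=7 lantern=4
After 11 (gather 4 flax): coal=5 flax=11 lantern=4
After 12 (gather 2 coal): coal=7 flax=11 lantern=4
After 13 (gather 5 rubber): coal=7 flax=11 lantern=4 rubber=5
After 14 (craft lantern): coal=3 flax=11 lantern=8 rubber=3
After 15 (consume 2 rubber): coal=3 flax=11 lantern=8 rubber=1
After 16 (gather 4 hemp): coal=3 flax=11 hemp=4 lantern=8 rubber=1

Answer: coal=3 flax=11 hemp=4 lantern=8 rubber=1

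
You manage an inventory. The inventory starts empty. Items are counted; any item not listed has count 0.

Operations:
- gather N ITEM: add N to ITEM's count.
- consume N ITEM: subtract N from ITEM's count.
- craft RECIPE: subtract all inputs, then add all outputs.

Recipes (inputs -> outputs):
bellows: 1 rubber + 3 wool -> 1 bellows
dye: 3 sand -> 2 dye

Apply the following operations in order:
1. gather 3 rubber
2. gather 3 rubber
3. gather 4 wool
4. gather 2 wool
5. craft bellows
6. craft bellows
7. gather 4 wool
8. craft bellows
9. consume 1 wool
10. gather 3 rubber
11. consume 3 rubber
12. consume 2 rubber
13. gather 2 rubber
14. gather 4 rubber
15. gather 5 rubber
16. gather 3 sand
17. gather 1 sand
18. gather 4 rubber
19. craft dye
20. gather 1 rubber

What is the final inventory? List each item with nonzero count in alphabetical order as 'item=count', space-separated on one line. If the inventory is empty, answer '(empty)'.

After 1 (gather 3 rubber): rubber=3
After 2 (gather 3 rubber): rubber=6
After 3 (gather 4 wool): rubber=6 wool=4
After 4 (gather 2 wool): rubber=6 wool=6
After 5 (craft bellows): bellows=1 rubber=5 wool=3
After 6 (craft bellows): bellows=2 rubber=4
After 7 (gather 4 wool): bellows=2 rubber=4 wool=4
After 8 (craft bellows): bellows=3 rubber=3 wool=1
After 9 (consume 1 wool): bellows=3 rubber=3
After 10 (gather 3 rubber): bellows=3 rubber=6
After 11 (consume 3 rubber): bellows=3 rubber=3
After 12 (consume 2 rubber): bellows=3 rubber=1
After 13 (gather 2 rubber): bellows=3 rubber=3
After 14 (gather 4 rubber): bellows=3 rubber=7
After 15 (gather 5 rubber): bellows=3 rubber=12
After 16 (gather 3 sand): bellows=3 rubber=12 sand=3
After 17 (gather 1 sand): bellows=3 rubber=12 sand=4
After 18 (gather 4 rubber): bellows=3 rubber=16 sand=4
After 19 (craft dye): bellows=3 dye=2 rubber=16 sand=1
After 20 (gather 1 rubber): bellows=3 dye=2 rubber=17 sand=1

Answer: bellows=3 dye=2 rubber=17 sand=1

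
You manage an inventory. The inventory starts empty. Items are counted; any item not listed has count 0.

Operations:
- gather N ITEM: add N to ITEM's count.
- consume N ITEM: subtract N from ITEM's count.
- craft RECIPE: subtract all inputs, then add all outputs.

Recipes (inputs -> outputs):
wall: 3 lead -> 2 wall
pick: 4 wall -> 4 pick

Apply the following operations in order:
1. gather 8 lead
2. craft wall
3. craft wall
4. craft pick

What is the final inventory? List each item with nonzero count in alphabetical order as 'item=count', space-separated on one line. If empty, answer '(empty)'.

After 1 (gather 8 lead): lead=8
After 2 (craft wall): lead=5 wall=2
After 3 (craft wall): lead=2 wall=4
After 4 (craft pick): lead=2 pick=4

Answer: lead=2 pick=4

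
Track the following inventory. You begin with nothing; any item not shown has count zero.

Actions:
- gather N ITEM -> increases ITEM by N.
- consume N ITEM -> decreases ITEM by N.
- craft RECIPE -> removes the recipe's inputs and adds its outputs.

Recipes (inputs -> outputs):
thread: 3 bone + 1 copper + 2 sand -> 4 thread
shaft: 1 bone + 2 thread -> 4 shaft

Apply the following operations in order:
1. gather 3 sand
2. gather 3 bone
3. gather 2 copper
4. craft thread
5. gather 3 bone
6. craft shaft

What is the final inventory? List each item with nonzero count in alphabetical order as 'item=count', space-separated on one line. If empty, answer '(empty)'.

Answer: bone=2 copper=1 sand=1 shaft=4 thread=2

Derivation:
After 1 (gather 3 sand): sand=3
After 2 (gather 3 bone): bone=3 sand=3
After 3 (gather 2 copper): bone=3 copper=2 sand=3
After 4 (craft thread): copper=1 sand=1 thread=4
After 5 (gather 3 bone): bone=3 copper=1 sand=1 thread=4
After 6 (craft shaft): bone=2 copper=1 sand=1 shaft=4 thread=2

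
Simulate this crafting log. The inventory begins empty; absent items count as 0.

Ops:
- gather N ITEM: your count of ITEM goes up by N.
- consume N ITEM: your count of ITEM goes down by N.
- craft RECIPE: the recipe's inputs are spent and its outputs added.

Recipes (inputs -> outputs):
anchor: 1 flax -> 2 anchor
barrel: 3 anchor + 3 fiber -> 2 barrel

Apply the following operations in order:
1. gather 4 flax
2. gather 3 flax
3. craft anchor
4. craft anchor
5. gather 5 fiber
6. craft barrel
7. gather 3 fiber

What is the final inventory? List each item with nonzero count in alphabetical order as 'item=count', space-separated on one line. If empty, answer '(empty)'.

Answer: anchor=1 barrel=2 fiber=5 flax=5

Derivation:
After 1 (gather 4 flax): flax=4
After 2 (gather 3 flax): flax=7
After 3 (craft anchor): anchor=2 flax=6
After 4 (craft anchor): anchor=4 flax=5
After 5 (gather 5 fiber): anchor=4 fiber=5 flax=5
After 6 (craft barrel): anchor=1 barrel=2 fiber=2 flax=5
After 7 (gather 3 fiber): anchor=1 barrel=2 fiber=5 flax=5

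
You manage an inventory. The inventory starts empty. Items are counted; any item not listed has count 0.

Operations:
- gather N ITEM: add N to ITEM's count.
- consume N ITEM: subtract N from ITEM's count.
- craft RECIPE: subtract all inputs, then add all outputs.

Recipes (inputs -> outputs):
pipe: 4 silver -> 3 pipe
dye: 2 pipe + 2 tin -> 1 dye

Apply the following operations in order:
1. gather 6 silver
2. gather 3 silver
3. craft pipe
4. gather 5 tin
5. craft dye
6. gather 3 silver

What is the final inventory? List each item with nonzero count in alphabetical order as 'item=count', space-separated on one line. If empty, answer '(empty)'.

Answer: dye=1 pipe=1 silver=8 tin=3

Derivation:
After 1 (gather 6 silver): silver=6
After 2 (gather 3 silver): silver=9
After 3 (craft pipe): pipe=3 silver=5
After 4 (gather 5 tin): pipe=3 silver=5 tin=5
After 5 (craft dye): dye=1 pipe=1 silver=5 tin=3
After 6 (gather 3 silver): dye=1 pipe=1 silver=8 tin=3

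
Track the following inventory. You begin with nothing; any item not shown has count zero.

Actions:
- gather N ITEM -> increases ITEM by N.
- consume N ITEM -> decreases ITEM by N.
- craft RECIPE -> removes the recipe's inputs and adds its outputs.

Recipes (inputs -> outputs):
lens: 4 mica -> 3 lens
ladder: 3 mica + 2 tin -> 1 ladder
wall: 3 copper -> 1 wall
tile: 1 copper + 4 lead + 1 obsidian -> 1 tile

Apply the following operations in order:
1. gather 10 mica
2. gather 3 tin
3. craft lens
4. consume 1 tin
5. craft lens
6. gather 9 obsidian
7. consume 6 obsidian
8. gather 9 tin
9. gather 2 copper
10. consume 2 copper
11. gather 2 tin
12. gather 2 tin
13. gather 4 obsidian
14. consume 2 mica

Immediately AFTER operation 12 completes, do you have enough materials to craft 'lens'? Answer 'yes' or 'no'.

After 1 (gather 10 mica): mica=10
After 2 (gather 3 tin): mica=10 tin=3
After 3 (craft lens): lens=3 mica=6 tin=3
After 4 (consume 1 tin): lens=3 mica=6 tin=2
After 5 (craft lens): lens=6 mica=2 tin=2
After 6 (gather 9 obsidian): lens=6 mica=2 obsidian=9 tin=2
After 7 (consume 6 obsidian): lens=6 mica=2 obsidian=3 tin=2
After 8 (gather 9 tin): lens=6 mica=2 obsidian=3 tin=11
After 9 (gather 2 copper): copper=2 lens=6 mica=2 obsidian=3 tin=11
After 10 (consume 2 copper): lens=6 mica=2 obsidian=3 tin=11
After 11 (gather 2 tin): lens=6 mica=2 obsidian=3 tin=13
After 12 (gather 2 tin): lens=6 mica=2 obsidian=3 tin=15

Answer: no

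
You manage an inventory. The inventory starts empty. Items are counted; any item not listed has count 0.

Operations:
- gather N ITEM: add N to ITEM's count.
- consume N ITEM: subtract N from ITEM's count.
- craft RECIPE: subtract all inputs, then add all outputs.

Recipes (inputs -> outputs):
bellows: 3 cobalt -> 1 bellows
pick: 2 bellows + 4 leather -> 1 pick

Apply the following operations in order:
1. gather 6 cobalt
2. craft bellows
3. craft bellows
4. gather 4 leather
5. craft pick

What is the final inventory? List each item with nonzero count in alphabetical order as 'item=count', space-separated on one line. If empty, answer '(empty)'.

Answer: pick=1

Derivation:
After 1 (gather 6 cobalt): cobalt=6
After 2 (craft bellows): bellows=1 cobalt=3
After 3 (craft bellows): bellows=2
After 4 (gather 4 leather): bellows=2 leather=4
After 5 (craft pick): pick=1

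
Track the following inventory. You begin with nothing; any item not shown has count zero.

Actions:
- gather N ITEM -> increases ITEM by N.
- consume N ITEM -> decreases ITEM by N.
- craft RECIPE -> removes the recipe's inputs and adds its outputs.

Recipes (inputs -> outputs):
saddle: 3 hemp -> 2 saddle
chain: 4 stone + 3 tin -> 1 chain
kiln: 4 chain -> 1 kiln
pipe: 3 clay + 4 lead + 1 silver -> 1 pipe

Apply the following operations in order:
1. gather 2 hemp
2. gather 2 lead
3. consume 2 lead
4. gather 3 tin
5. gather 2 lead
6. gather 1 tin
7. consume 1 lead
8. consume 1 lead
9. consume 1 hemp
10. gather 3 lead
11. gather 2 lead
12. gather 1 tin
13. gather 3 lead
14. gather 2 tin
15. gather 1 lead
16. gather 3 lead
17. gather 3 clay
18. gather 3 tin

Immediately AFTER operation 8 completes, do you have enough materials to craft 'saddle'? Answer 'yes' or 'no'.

Answer: no

Derivation:
After 1 (gather 2 hemp): hemp=2
After 2 (gather 2 lead): hemp=2 lead=2
After 3 (consume 2 lead): hemp=2
After 4 (gather 3 tin): hemp=2 tin=3
After 5 (gather 2 lead): hemp=2 lead=2 tin=3
After 6 (gather 1 tin): hemp=2 lead=2 tin=4
After 7 (consume 1 lead): hemp=2 lead=1 tin=4
After 8 (consume 1 lead): hemp=2 tin=4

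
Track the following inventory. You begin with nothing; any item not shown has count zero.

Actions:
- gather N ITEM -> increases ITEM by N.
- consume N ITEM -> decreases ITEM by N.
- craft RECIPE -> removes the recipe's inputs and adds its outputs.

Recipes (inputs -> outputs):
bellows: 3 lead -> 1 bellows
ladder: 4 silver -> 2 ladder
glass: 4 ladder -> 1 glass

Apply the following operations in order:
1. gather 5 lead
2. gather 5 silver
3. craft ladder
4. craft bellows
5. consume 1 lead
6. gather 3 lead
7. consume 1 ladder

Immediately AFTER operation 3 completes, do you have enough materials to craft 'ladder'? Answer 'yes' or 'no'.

After 1 (gather 5 lead): lead=5
After 2 (gather 5 silver): lead=5 silver=5
After 3 (craft ladder): ladder=2 lead=5 silver=1

Answer: no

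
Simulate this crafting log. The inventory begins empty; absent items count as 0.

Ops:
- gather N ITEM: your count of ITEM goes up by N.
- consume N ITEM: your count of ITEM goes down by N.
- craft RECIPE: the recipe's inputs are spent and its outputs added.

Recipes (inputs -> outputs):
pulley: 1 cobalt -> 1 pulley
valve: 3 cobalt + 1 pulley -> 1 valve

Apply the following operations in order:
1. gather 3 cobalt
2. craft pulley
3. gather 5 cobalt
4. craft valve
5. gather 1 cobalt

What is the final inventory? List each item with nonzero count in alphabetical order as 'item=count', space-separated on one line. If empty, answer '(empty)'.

After 1 (gather 3 cobalt): cobalt=3
After 2 (craft pulley): cobalt=2 pulley=1
After 3 (gather 5 cobalt): cobalt=7 pulley=1
After 4 (craft valve): cobalt=4 valve=1
After 5 (gather 1 cobalt): cobalt=5 valve=1

Answer: cobalt=5 valve=1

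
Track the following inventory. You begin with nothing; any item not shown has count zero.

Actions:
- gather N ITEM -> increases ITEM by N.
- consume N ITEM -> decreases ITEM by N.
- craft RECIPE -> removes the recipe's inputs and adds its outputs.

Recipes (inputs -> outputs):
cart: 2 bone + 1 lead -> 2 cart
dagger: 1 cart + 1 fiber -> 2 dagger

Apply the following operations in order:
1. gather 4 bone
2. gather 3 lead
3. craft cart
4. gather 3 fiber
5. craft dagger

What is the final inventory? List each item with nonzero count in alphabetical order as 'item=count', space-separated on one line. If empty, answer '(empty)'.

Answer: bone=2 cart=1 dagger=2 fiber=2 lead=2

Derivation:
After 1 (gather 4 bone): bone=4
After 2 (gather 3 lead): bone=4 lead=3
After 3 (craft cart): bone=2 cart=2 lead=2
After 4 (gather 3 fiber): bone=2 cart=2 fiber=3 lead=2
After 5 (craft dagger): bone=2 cart=1 dagger=2 fiber=2 lead=2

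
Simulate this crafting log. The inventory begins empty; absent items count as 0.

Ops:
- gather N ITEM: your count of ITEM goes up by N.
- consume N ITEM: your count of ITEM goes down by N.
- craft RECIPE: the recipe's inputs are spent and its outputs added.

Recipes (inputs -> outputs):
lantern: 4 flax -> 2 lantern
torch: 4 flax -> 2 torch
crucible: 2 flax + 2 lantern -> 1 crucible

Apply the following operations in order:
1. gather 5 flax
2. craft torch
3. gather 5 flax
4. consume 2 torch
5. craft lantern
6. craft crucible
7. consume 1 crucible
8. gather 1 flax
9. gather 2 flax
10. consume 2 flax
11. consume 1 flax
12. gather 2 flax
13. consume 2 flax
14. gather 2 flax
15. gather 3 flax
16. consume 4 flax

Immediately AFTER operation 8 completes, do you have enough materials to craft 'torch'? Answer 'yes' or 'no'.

After 1 (gather 5 flax): flax=5
After 2 (craft torch): flax=1 torch=2
After 3 (gather 5 flax): flax=6 torch=2
After 4 (consume 2 torch): flax=6
After 5 (craft lantern): flax=2 lantern=2
After 6 (craft crucible): crucible=1
After 7 (consume 1 crucible): (empty)
After 8 (gather 1 flax): flax=1

Answer: no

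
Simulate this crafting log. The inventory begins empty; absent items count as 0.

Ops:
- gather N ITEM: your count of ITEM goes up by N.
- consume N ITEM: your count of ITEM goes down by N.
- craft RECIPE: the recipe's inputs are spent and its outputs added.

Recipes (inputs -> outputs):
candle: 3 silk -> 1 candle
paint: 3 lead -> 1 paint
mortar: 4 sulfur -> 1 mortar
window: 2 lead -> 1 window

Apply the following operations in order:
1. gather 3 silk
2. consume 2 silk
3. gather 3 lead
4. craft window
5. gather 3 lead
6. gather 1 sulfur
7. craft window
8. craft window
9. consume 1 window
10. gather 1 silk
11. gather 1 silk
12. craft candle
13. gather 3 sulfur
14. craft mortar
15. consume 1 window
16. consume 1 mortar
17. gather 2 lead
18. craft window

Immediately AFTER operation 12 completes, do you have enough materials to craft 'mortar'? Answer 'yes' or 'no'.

After 1 (gather 3 silk): silk=3
After 2 (consume 2 silk): silk=1
After 3 (gather 3 lead): lead=3 silk=1
After 4 (craft window): lead=1 silk=1 window=1
After 5 (gather 3 lead): lead=4 silk=1 window=1
After 6 (gather 1 sulfur): lead=4 silk=1 sulfur=1 window=1
After 7 (craft window): lead=2 silk=1 sulfur=1 window=2
After 8 (craft window): silk=1 sulfur=1 window=3
After 9 (consume 1 window): silk=1 sulfur=1 window=2
After 10 (gather 1 silk): silk=2 sulfur=1 window=2
After 11 (gather 1 silk): silk=3 sulfur=1 window=2
After 12 (craft candle): candle=1 sulfur=1 window=2

Answer: no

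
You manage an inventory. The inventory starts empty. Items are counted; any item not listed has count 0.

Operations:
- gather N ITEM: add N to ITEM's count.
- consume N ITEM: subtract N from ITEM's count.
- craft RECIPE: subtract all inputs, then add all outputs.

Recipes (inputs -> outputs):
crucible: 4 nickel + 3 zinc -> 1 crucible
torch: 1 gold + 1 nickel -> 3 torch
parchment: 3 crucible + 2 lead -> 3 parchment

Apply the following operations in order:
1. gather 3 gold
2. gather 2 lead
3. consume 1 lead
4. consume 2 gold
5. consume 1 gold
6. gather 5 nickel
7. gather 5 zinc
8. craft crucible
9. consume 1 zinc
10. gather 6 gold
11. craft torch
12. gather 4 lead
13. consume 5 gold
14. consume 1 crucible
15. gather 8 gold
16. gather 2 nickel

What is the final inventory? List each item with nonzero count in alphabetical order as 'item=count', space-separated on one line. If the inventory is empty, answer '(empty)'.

Answer: gold=8 lead=5 nickel=2 torch=3 zinc=1

Derivation:
After 1 (gather 3 gold): gold=3
After 2 (gather 2 lead): gold=3 lead=2
After 3 (consume 1 lead): gold=3 lead=1
After 4 (consume 2 gold): gold=1 lead=1
After 5 (consume 1 gold): lead=1
After 6 (gather 5 nickel): lead=1 nickel=5
After 7 (gather 5 zinc): lead=1 nickel=5 zinc=5
After 8 (craft crucible): crucible=1 lead=1 nickel=1 zinc=2
After 9 (consume 1 zinc): crucible=1 lead=1 nickel=1 zinc=1
After 10 (gather 6 gold): crucible=1 gold=6 lead=1 nickel=1 zinc=1
After 11 (craft torch): crucible=1 gold=5 lead=1 torch=3 zinc=1
After 12 (gather 4 lead): crucible=1 gold=5 lead=5 torch=3 zinc=1
After 13 (consume 5 gold): crucible=1 lead=5 torch=3 zinc=1
After 14 (consume 1 crucible): lead=5 torch=3 zinc=1
After 15 (gather 8 gold): gold=8 lead=5 torch=3 zinc=1
After 16 (gather 2 nickel): gold=8 lead=5 nickel=2 torch=3 zinc=1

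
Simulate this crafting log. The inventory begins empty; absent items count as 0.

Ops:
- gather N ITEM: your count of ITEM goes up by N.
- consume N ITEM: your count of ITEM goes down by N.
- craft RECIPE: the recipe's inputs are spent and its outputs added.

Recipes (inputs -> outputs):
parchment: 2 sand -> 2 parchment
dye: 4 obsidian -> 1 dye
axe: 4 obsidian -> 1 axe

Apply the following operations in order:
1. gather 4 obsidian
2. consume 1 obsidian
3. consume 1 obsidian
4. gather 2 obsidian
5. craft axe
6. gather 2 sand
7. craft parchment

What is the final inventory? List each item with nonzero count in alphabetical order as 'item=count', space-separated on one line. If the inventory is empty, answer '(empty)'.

Answer: axe=1 parchment=2

Derivation:
After 1 (gather 4 obsidian): obsidian=4
After 2 (consume 1 obsidian): obsidian=3
After 3 (consume 1 obsidian): obsidian=2
After 4 (gather 2 obsidian): obsidian=4
After 5 (craft axe): axe=1
After 6 (gather 2 sand): axe=1 sand=2
After 7 (craft parchment): axe=1 parchment=2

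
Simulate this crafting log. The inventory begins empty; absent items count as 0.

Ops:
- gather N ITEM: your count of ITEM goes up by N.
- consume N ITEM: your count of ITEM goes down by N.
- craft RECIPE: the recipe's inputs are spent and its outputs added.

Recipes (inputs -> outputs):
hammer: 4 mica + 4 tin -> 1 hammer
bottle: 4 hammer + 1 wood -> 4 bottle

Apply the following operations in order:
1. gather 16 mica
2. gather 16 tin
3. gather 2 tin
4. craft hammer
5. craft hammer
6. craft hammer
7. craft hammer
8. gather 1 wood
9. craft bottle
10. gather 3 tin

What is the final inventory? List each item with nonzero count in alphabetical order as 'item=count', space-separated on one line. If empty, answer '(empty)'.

Answer: bottle=4 tin=5

Derivation:
After 1 (gather 16 mica): mica=16
After 2 (gather 16 tin): mica=16 tin=16
After 3 (gather 2 tin): mica=16 tin=18
After 4 (craft hammer): hammer=1 mica=12 tin=14
After 5 (craft hammer): hammer=2 mica=8 tin=10
After 6 (craft hammer): hammer=3 mica=4 tin=6
After 7 (craft hammer): hammer=4 tin=2
After 8 (gather 1 wood): hammer=4 tin=2 wood=1
After 9 (craft bottle): bottle=4 tin=2
After 10 (gather 3 tin): bottle=4 tin=5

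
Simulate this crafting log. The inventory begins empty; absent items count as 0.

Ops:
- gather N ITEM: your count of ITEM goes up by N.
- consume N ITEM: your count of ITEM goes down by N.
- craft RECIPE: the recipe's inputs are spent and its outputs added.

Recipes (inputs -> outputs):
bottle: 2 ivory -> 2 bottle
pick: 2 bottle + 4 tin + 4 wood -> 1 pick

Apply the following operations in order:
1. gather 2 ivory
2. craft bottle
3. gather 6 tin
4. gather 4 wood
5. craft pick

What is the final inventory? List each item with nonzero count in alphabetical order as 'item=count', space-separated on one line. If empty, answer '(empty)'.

Answer: pick=1 tin=2

Derivation:
After 1 (gather 2 ivory): ivory=2
After 2 (craft bottle): bottle=2
After 3 (gather 6 tin): bottle=2 tin=6
After 4 (gather 4 wood): bottle=2 tin=6 wood=4
After 5 (craft pick): pick=1 tin=2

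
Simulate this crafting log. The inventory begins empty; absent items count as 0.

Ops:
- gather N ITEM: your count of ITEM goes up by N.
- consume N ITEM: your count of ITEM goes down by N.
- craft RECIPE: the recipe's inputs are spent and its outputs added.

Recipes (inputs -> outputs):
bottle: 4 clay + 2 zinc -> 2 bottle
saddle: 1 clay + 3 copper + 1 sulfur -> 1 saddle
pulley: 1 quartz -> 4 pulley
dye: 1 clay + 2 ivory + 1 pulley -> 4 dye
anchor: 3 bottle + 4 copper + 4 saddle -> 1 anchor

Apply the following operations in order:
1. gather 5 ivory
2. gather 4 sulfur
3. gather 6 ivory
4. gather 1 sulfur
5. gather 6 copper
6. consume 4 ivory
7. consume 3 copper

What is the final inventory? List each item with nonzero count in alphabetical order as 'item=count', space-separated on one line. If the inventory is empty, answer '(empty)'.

After 1 (gather 5 ivory): ivory=5
After 2 (gather 4 sulfur): ivory=5 sulfur=4
After 3 (gather 6 ivory): ivory=11 sulfur=4
After 4 (gather 1 sulfur): ivory=11 sulfur=5
After 5 (gather 6 copper): copper=6 ivory=11 sulfur=5
After 6 (consume 4 ivory): copper=6 ivory=7 sulfur=5
After 7 (consume 3 copper): copper=3 ivory=7 sulfur=5

Answer: copper=3 ivory=7 sulfur=5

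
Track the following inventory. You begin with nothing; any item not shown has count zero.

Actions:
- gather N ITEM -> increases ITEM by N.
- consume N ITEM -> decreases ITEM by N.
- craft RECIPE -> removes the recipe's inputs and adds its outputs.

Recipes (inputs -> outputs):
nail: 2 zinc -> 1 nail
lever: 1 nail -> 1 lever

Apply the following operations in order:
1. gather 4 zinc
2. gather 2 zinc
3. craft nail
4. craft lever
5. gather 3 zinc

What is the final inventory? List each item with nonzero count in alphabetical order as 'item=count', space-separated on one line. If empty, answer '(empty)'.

Answer: lever=1 zinc=7

Derivation:
After 1 (gather 4 zinc): zinc=4
After 2 (gather 2 zinc): zinc=6
After 3 (craft nail): nail=1 zinc=4
After 4 (craft lever): lever=1 zinc=4
After 5 (gather 3 zinc): lever=1 zinc=7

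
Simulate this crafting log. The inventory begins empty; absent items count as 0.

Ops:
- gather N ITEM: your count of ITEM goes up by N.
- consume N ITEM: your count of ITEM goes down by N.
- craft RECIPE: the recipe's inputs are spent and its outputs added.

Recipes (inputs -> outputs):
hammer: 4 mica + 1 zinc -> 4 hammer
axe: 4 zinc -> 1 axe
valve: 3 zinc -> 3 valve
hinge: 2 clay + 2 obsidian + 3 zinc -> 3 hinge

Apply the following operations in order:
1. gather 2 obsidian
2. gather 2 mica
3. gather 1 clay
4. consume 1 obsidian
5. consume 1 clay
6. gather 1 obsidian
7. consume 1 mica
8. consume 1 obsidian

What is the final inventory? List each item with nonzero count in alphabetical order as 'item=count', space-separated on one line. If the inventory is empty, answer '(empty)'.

Answer: mica=1 obsidian=1

Derivation:
After 1 (gather 2 obsidian): obsidian=2
After 2 (gather 2 mica): mica=2 obsidian=2
After 3 (gather 1 clay): clay=1 mica=2 obsidian=2
After 4 (consume 1 obsidian): clay=1 mica=2 obsidian=1
After 5 (consume 1 clay): mica=2 obsidian=1
After 6 (gather 1 obsidian): mica=2 obsidian=2
After 7 (consume 1 mica): mica=1 obsidian=2
After 8 (consume 1 obsidian): mica=1 obsidian=1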